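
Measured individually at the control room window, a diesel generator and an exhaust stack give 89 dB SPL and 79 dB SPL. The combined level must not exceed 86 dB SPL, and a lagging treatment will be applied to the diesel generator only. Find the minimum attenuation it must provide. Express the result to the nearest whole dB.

Everything except the diesel generator sums to 10^(79/10) = 7.943e+07 in linear terms, 79.00 dB SPL.
The limit corresponds to 10^(86/10) = 3.981e+08; subtracting the fixed part leaves 3.187e+08 for the diesel generator, i.e. 85.03 dB SPL.
Required insertion loss = 89 − 85.03 = 3.97 dB.

4 dB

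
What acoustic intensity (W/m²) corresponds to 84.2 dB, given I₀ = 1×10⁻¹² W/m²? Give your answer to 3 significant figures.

L = 10·log₁₀(I/I₀) ⇒ I = I₀·10^(L/10) = 10⁻¹² × 10^8.42.

0.000263 W/m²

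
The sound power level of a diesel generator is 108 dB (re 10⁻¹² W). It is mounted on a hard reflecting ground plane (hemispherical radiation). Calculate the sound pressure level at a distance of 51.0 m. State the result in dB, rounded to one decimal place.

Free-field hemispherical radiation: L_p = L_w − 10·log₁₀(2π·r²), r = 51.0 m.
2π·r² = 1.634e+04 m², 10·log₁₀ of that is 42.133 dB.
L_p = 108 − 42.133 = 65.87 dB.

65.9 dB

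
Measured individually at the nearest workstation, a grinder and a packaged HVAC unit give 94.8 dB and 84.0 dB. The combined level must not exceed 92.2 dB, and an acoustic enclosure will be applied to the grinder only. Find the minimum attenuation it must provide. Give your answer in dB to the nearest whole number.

Fixed contribution from the other source: Σ 10^(L/10) = 10^(84.0/10) = 2.512e+08 (84.00 dB).
To meet 92.2 dB overall, the treated grinder may contribute at most 10^(92.2/10) − 2.512e+08 = 1.408e+09, i.e. 91.49 dB.
So the grinder must be reduced from 94.8 to 91.49 dB: IL = 3.31 dB.

3 dB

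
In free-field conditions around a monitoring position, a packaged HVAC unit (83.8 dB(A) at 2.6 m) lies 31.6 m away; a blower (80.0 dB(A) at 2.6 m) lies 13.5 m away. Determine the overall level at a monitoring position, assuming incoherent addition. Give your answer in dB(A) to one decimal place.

67.3 dB(A)

Apply inverse-square spreading to bring every level to the receiver, then sum 10^(L/10).
packaged HVAC unit: 83.8 − 20·log₁₀(31.6/2.6) = 83.8 − 21.69 = 62.11 dB(A).
blower: 80.0 − 20·log₁₀(13.5/2.6) = 80.0 − 14.31 = 65.69 dB(A).
Σ 10^(L/10) = 5.333e+06 → L_total = 10·log₁₀(5.333e+06) = 67.27 dB(A).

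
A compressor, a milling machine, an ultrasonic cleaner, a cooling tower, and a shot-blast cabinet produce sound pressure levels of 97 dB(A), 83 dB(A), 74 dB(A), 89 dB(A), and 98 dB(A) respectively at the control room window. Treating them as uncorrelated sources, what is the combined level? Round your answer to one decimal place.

For uncorrelated sources the intensities add, so convert each level to linear form, sum, and take 10·log₁₀ of the total.
Σ 10^(L/10) = 10^(97/10) + 10^(83/10) + 10^(74/10) + 10^(89/10) + 10^(98/10) = 1.234e+10.
L_total = 10·log₁₀(1.234e+10) = 100.91 dB(A).

100.9 dB(A)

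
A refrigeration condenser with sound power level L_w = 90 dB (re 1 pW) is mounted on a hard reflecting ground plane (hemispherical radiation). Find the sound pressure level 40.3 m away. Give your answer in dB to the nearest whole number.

The power spreads over a hemisphere of area 2π·r², so L_p = L_w − 10·log₁₀(2π·r²).
2π·r² = 1.02e+04 m², 10·log₁₀ of that is 40.088 dB.
L_p = 90 − 40.088 = 49.91 dB.

50 dB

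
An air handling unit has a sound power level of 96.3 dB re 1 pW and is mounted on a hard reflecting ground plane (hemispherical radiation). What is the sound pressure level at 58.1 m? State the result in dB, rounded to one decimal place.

53.0 dB

L_p = L_w − 10·log₁₀(2π·r²) with r = 58.1 m.
2π·r² = 2.121e+04 m², 10·log₁₀ of that is 43.265 dB.
L_p = 96.3 − 43.265 = 53.03 dB.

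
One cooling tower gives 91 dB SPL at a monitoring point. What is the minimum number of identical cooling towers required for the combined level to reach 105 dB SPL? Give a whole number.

26

The shortfall is 105 − 91 = 14.0 dB, and N units add 10·log₁₀ N, so need 10·log₁₀ N ≥ 14.0.
N ≥ 10^(14.0/10) = 25.119, so N = 26.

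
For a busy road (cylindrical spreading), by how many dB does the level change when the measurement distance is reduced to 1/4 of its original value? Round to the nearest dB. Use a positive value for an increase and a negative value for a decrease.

A line source loses 3 dB per doubling of distance; generally ΔL = −10·log₁₀(r₂/r₁).
ΔL = −10·log₁₀(0.25) = +6.02 dB.

+6 dB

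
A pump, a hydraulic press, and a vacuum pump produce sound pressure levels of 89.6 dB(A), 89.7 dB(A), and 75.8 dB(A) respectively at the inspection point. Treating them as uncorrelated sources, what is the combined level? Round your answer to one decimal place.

Incoherent sources combine by intensity addition: L_total = 10·log₁₀(Σ 10^(L_i/10)).
Σ 10^(L/10) = 10^(89.6/10) + 10^(89.7/10) + 10^(75.8/10) = 1.883e+09.
L_total = 10·log₁₀(1.883e+09) = 92.75 dB(A).

92.7 dB(A)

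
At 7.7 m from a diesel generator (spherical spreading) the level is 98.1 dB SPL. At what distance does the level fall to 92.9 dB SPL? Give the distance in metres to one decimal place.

14.0 m

For a point source L₁ − L₂ = 20·log₁₀(r₂/r₁), so r₂ = r₁·10^((L₁−L₂)/20).
r₂ = 7.7·10^((98.1−92.9)/20) = 7.7·10^(5.2/20) = 14.01 m.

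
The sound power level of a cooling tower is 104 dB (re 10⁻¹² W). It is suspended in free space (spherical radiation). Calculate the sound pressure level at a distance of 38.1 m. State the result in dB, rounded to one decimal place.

The power spreads over a sphere of area 4π·r², so L_p = L_w − 10·log₁₀(4π·r²).
4π·r² = 1.824e+04 m², 10·log₁₀ of that is 42.611 dB.
L_p = 104 − 42.611 = 61.39 dB.

61.4 dB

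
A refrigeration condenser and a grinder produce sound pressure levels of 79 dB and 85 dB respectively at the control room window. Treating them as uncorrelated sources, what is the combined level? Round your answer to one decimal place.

Incoherent sources combine by intensity addition: L_total = 10·log₁₀(Σ 10^(L_i/10)).
Σ 10^(L/10) = 10^(79/10) + 10^(85/10) = 3.957e+08.
L_total = 10·log₁₀(3.957e+08) = 85.97 dB.

86.0 dB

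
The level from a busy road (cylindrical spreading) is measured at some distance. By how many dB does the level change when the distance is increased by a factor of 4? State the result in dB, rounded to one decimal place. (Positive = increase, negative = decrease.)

With cylindrical spreading the level changes by −10·log₁₀(r₂/r₁).
ΔL = −10·log₁₀(4) = -6.02 dB.

-6.0 dB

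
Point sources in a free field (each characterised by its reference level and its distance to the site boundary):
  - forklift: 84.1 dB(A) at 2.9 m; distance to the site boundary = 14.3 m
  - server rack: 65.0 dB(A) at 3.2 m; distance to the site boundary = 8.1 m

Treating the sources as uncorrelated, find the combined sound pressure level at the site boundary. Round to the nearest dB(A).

Apply inverse-square spreading to bring every level to the receiver, then sum 10^(L/10).
forklift: 84.1 − 20·log₁₀(14.3/2.9) = 84.1 − 13.86 = 70.24 dB(A).
server rack: 65.0 − 20·log₁₀(8.1/3.2) = 65.0 − 8.07 = 56.93 dB(A).
Σ 10^(L/10) = 1.106e+07 → L_total = 10·log₁₀(1.106e+07) = 70.44 dB(A).

70 dB(A)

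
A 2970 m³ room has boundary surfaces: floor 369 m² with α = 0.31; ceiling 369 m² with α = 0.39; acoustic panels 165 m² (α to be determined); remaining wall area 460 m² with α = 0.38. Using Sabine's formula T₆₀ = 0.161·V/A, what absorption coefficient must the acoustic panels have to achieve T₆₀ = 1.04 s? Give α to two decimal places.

From T₆₀ = 0.161·V/A, the target T₆₀ = 1.04 s needs A = 0.161·2970/1.04 = 459.78 m².
Absorption from the other surfaces = 369·0.31 + 369·0.39 + 460·0.38 = 433.10 m², so the acoustic panels must supply 26.68 m² over 165 m².
α = 26.68/165 = 0.162.

0.16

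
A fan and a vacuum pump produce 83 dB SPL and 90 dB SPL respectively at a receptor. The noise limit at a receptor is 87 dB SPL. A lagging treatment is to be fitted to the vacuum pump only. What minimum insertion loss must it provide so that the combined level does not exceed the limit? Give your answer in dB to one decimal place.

5.2 dB

Everything except the vacuum pump sums to 10^(83/10) = 1.995e+08 in linear terms, 83.00 dB SPL.
The limit corresponds to 10^(87/10) = 5.012e+08; subtracting the fixed part leaves 3.017e+08 for the vacuum pump, i.e. 84.80 dB SPL.
Required insertion loss = 90 − 84.80 = 5.20 dB.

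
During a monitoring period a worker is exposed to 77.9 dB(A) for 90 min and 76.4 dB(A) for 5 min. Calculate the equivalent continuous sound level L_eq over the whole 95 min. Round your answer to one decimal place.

77.8 dB(A)

L_eq = 10·log₁₀[(1/T)·Σ tᵢ·10^(Lᵢ/10)] with T = 95 min.
Σ tᵢ·10^(Lᵢ/10) = 90·10^(77.9/10) + 5·10^(76.4/10) = 5.768e+09.
L_eq = 10·log₁₀(5.768e+09/95) = 77.83 dB(A).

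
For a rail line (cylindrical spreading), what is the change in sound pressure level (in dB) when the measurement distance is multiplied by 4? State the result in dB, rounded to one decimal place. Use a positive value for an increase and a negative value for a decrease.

-6.0 dB

Line-source spreading: ΔL = −10·log₁₀(r₂/r₁).
ΔL = −10·log₁₀(4) = -6.02 dB.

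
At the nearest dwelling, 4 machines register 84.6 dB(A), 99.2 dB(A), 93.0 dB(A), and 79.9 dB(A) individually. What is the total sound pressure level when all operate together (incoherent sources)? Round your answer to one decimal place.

Incoherent sources combine by intensity addition: L_total = 10·log₁₀(Σ 10^(L_i/10)).
Σ 10^(L/10) = 10^(84.6/10) + 10^(99.2/10) + 10^(93.0/10) + 10^(79.9/10) = 1.070e+10.
L_total = 10·log₁₀(1.070e+10) = 100.29 dB(A).

100.3 dB(A)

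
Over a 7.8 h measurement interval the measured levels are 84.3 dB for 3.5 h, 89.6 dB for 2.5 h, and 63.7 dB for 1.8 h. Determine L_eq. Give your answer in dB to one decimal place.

The energy average is taken in the linear domain: L_eq = 10·log₁₀[(Σ tᵢ·10^(Lᵢ/10))/T], T = 7.8 h.
Σ tᵢ·10^(Lᵢ/10) = 3.5·10^(84.3/10) + 2.5·10^(89.6/10) + 1.8·10^(63.7/10) = 3.226e+09.
L_eq = 10·log₁₀(3.226e+09/7.8) = 86.17 dB.

86.2 dB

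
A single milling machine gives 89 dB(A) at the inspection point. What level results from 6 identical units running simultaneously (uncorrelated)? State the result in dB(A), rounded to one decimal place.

N identical incoherent sources raise the level by 10·log₁₀ N.
L_total = 89 + 10·log₁₀(6) = 89 + 7.782 = 96.78 dB(A).

96.8 dB(A)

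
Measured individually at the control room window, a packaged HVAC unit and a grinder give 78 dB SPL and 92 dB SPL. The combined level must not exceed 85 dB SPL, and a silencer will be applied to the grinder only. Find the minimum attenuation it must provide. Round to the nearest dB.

8 dB

Fixed contribution from the other source: Σ 10^(L/10) = 10^(78/10) = 6.310e+07 (78.00 dB SPL).
To meet 85 dB SPL overall, the treated grinder may contribute at most 10^(85/10) − 6.310e+07 = 2.531e+08, i.e. 84.03 dB SPL.
Required insertion loss = 92 − 84.03 = 7.97 dB.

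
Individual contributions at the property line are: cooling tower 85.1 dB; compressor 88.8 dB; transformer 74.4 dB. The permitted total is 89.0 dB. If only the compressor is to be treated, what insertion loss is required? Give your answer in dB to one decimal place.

2.3 dB

Fixed contribution from the other sources: Σ 10^(L/10) = 10^(85.1/10) + 10^(74.4/10) = 3.511e+08 (85.45 dB).
To meet 89.0 dB overall, the treated compressor may contribute at most 10^(89.0/10) − 3.511e+08 = 4.432e+08, i.e. 86.47 dB.
Required insertion loss = 88.8 − 86.47 = 2.33 dB.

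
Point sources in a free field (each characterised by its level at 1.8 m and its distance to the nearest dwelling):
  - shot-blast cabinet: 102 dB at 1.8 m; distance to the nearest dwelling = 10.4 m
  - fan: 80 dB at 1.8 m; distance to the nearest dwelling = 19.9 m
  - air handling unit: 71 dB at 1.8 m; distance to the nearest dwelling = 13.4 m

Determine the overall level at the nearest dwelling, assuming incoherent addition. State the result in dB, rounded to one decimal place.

Propagate each source to the receiver with L = L_ref − 20·log₁₀(r/r_ref), then add intensities.
shot-blast cabinet: 102 − 20·log₁₀(10.4/1.8) = 102 − 15.24 = 86.76 dB.
fan: 80 − 20·log₁₀(19.9/1.8) = 80 − 20.87 = 59.13 dB.
air handling unit: 71 − 20·log₁₀(13.4/1.8) = 71 − 17.44 = 53.56 dB.
Σ 10^(L/10) = 4.758e+08 → L_total = 10·log₁₀(4.758e+08) = 86.77 dB.

86.8 dB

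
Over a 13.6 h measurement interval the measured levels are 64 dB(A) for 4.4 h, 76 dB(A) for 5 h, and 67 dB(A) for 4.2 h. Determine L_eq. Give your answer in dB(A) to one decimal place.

72.3 dB(A)

The energy average is taken in the linear domain: L_eq = 10·log₁₀[(Σ tᵢ·10^(Lᵢ/10))/T], T = 13.6 h.
Σ tᵢ·10^(Lᵢ/10) = 4.4·10^(64/10) + 5·10^(76/10) + 4.2·10^(67/10) = 2.312e+08.
L_eq = 10·log₁₀(2.312e+08/13.6) = 72.30 dB(A).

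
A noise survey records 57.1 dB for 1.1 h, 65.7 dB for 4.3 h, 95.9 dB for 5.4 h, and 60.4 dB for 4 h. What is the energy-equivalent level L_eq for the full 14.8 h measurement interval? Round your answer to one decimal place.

Weight each interval's intensity by its duration and average over T = 14.8 h:
Σ tᵢ·10^(Lᵢ/10) = 1.1·10^(57.1/10) + 4.3·10^(65.7/10) + 5.4·10^(95.9/10) + 4·10^(60.4/10) = 2.103e+10.
L_eq = 10·log₁₀(2.103e+10/14.8) = 91.53 dB.

91.5 dB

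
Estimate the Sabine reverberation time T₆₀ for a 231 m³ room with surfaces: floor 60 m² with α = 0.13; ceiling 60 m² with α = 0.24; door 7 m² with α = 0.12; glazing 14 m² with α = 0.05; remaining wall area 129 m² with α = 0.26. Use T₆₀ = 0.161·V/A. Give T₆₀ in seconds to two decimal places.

0.65 s

Summing Sᵢαᵢ: 60·0.13 + 60·0.24 + 7·0.12 + 14·0.05 + 129·0.26 = 57.28 m².
T₆₀ = 0.161·V/A = 0.161·231/57.28 = 0.649 s.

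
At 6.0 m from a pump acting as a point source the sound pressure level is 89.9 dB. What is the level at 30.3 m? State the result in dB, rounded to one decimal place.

75.8 dB

Spherical spreading from a point source gives a 20·log₁₀(r₂/r₁) drop.
L₂ = 89.9 − 20·log₁₀(30.3/6.0) = 89.9 − 14.066 = 75.83 dB.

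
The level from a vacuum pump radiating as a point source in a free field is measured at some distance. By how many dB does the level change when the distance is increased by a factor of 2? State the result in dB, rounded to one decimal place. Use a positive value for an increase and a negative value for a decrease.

With spherical spreading the level changes by −20·log₁₀(r₂/r₁).
ΔL = −20·log₁₀(2) = -6.02 dB.

-6.0 dB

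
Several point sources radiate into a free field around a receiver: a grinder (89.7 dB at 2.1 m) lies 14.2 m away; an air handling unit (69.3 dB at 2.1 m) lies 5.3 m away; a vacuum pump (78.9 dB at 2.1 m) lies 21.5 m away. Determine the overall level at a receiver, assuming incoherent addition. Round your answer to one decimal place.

73.5 dB

Apply inverse-square spreading to bring every level to the receiver, then sum 10^(L/10).
grinder: 89.7 − 20·log₁₀(14.2/2.1) = 89.7 − 16.60 = 73.10 dB.
air handling unit: 69.3 − 20·log₁₀(5.3/2.1) = 69.3 − 8.04 = 61.26 dB.
vacuum pump: 78.9 − 20·log₁₀(21.5/2.1) = 78.9 − 20.20 = 58.70 dB.
Σ 10^(L/10) = 2.249e+07 → L_total = 10·log₁₀(2.249e+07) = 73.52 dB.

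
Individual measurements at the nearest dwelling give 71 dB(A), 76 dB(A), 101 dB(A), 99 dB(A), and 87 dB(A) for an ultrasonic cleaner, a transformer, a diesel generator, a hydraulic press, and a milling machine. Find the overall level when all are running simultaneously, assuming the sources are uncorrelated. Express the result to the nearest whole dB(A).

103 dB(A)

Incoherent sources combine by intensity addition: L_total = 10·log₁₀(Σ 10^(L_i/10)).
Σ 10^(L/10) = 10^(71/10) + 10^(76/10) + 10^(101/10) + 10^(99/10) + 10^(87/10) = 2.109e+10.
L_total = 10·log₁₀(2.109e+10) = 103.24 dB(A).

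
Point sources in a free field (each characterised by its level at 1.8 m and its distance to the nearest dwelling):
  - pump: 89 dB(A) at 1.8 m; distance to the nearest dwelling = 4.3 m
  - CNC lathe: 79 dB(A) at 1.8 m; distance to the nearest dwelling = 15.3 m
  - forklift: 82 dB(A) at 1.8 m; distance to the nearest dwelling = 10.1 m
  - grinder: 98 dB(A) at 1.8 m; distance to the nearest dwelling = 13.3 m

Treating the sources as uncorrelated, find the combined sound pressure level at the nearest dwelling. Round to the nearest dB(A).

First find each source's level at the receiver (point-source: −20·log₁₀(r/r_ref)), then combine on an intensity basis.
pump: 89 − 20·log₁₀(4.3/1.8) = 89 − 7.56 = 81.44 dB(A).
CNC lathe: 79 − 20·log₁₀(15.3/1.8) = 79 − 18.59 = 60.41 dB(A).
forklift: 82 − 20·log₁₀(10.1/1.8) = 82 − 14.98 = 67.02 dB(A).
grinder: 98 − 20·log₁₀(13.3/1.8) = 98 − 17.37 = 80.63 dB(A).
Σ 10^(L/10) = 2.609e+08 → L_total = 10·log₁₀(2.609e+08) = 84.16 dB(A).

84 dB(A)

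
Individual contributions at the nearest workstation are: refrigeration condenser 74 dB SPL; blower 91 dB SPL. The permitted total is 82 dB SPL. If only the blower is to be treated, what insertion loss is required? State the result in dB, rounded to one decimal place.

Fixed contribution from the other source: Σ 10^(L/10) = 10^(74/10) = 2.512e+07 (74.00 dB SPL).
The limit corresponds to 10^(82/10) = 1.585e+08; subtracting the fixed part leaves 1.334e+08 for the blower, i.e. 81.25 dB SPL.
So the blower must be reduced from 91 to 81.25 dB SPL: IL = 9.75 dB.

9.7 dB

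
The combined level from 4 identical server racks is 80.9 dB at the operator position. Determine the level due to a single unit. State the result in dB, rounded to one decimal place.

74.9 dB

4 equal contributions raise the level by 10·log₁₀ 4 = 6.021 dB, so each unit alone gives 80.9 − 6.021.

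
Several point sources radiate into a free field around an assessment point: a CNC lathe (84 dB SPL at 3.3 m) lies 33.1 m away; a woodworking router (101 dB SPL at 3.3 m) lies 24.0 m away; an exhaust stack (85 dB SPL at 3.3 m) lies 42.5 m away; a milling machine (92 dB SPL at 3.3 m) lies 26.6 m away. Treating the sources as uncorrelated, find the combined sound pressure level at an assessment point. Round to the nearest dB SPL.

84 dB SPL

Apply inverse-square spreading to bring every level to the receiver, then sum 10^(L/10).
CNC lathe: 84 − 20·log₁₀(33.1/3.3) = 84 − 20.03 = 63.97 dB SPL.
woodworking router: 101 − 20·log₁₀(24.0/3.3) = 101 − 17.23 = 83.77 dB SPL.
exhaust stack: 85 − 20·log₁₀(42.5/3.3) = 85 − 22.20 = 62.80 dB SPL.
milling machine: 92 − 20·log₁₀(26.6/3.3) = 92 − 18.13 = 73.87 dB SPL.
Σ 10^(L/10) = 2.668e+08 → L_total = 10·log₁₀(2.668e+08) = 84.26 dB SPL.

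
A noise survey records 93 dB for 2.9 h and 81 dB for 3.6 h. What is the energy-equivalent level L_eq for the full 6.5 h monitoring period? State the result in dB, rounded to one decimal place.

89.8 dB

L_eq = 10·log₁₀[(1/T)·Σ tᵢ·10^(Lᵢ/10)] with T = 6.5 h.
Σ tᵢ·10^(Lᵢ/10) = 2.9·10^(93/10) + 3.6·10^(81/10) = 6.239e+09.
L_eq = 10·log₁₀(6.239e+09/6.5) = 89.82 dB.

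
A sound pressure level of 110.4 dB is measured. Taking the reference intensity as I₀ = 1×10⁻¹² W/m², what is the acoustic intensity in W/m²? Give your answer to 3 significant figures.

L = 10·log₁₀(I/I₀) ⇒ I = I₀·10^(L/10) = 10⁻¹² × 10^11.04.

0.110 W/m²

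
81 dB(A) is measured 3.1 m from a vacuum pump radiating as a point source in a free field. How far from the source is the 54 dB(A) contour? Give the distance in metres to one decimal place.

Point-source spreading drops the level by 20·log₁₀(r₂/r₁); inverting, r₂/r₁ = 10^(ΔL/20).
r₂ = 3.1·10^((81−54)/20) = 3.1·10^(27.0/20) = 69.40 m.

69.4 m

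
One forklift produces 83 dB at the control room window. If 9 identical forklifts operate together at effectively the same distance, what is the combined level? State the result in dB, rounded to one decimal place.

92.5 dB

N identical incoherent sources raise the level by 10·log₁₀ N.
L_total = 83 + 10·log₁₀(9) = 83 + 9.542 = 92.54 dB.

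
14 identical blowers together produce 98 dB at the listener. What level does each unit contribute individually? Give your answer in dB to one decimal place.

For N identical incoherent sources L_total = L₁ + 10·log₁₀ N, so L₁ = 98 − 10·log₁₀(14) = 98 − 11.461.

86.5 dB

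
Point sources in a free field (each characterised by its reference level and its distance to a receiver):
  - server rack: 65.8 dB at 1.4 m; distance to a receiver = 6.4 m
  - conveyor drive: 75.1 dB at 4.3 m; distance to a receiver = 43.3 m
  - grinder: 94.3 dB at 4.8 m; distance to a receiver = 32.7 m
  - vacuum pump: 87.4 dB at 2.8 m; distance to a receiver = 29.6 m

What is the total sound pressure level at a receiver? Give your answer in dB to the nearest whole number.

Apply inverse-square spreading to bring every level to the receiver, then sum 10^(L/10).
server rack: 65.8 − 20·log₁₀(6.4/1.4) = 65.8 − 13.20 = 52.60 dB.
conveyor drive: 75.1 − 20·log₁₀(43.3/4.3) = 75.1 − 20.06 = 55.04 dB.
grinder: 94.3 − 20·log₁₀(32.7/4.8) = 94.3 − 16.67 = 77.63 dB.
vacuum pump: 87.4 − 20·log₁₀(29.6/2.8) = 87.4 − 20.48 = 66.92 dB.
Σ 10^(L/10) = 6.341e+07 → L_total = 10·log₁₀(6.341e+07) = 78.02 dB.

78 dB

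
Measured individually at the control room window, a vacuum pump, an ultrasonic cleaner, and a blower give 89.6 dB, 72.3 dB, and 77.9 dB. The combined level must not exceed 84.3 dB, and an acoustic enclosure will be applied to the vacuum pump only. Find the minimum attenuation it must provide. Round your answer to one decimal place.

The untreated sources together contribute 10^(72.3/10) + 10^(77.9/10) = 7.864e+07, i.e. 78.96 dB.
To meet 84.3 dB overall, the treated vacuum pump may contribute at most 10^(84.3/10) − 7.864e+07 = 1.905e+08, i.e. 82.80 dB.
So the vacuum pump must be reduced from 89.6 to 82.80 dB: IL = 6.80 dB.

6.8 dB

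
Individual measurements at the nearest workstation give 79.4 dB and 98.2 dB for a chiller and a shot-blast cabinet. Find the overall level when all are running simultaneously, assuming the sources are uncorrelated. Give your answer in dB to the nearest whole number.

Incoherent sources combine by intensity addition: L_total = 10·log₁₀(Σ 10^(L_i/10)).
Σ 10^(L/10) = 10^(79.4/10) + 10^(98.2/10) = 6.694e+09.
L_total = 10·log₁₀(6.694e+09) = 98.26 dB.

98 dB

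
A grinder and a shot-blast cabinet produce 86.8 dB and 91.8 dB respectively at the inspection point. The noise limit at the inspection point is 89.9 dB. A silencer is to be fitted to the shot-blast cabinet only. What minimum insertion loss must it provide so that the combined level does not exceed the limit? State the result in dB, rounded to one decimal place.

Everything except the shot-blast cabinet sums to 10^(86.8/10) = 4.786e+08 in linear terms, 86.80 dB.
The limit corresponds to 10^(89.9/10) = 9.772e+08; subtracting the fixed part leaves 4.986e+08 for the shot-blast cabinet, i.e. 86.98 dB.
So the shot-blast cabinet must be reduced from 91.8 to 86.98 dB: IL = 4.82 dB.

4.8 dB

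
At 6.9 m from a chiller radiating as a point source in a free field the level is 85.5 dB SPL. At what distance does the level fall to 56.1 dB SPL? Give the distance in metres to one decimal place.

203.6 m

For a point source L₁ − L₂ = 20·log₁₀(r₂/r₁), so r₂ = r₁·10^((L₁−L₂)/20).
r₂ = 6.9·10^((85.5−56.1)/20) = 6.9·10^(29.4/20) = 203.63 m.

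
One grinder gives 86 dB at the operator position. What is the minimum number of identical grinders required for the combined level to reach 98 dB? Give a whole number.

Need L₁ + 10·log₁₀ N ≥ 98, i.e. log₁₀ N ≥ 1.20.
N ≥ 10^(12.0/10) = 15.849, so N = 16.

16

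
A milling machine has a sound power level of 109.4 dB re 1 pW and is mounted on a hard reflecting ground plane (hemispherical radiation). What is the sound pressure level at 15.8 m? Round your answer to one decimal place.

77.4 dB

Free-field hemispherical radiation: L_p = L_w − 10·log₁₀(2π·r²), r = 15.8 m.
2π·r² = 1569 m², 10·log₁₀ of that is 31.955 dB.
L_p = 109.4 − 31.955 = 77.45 dB.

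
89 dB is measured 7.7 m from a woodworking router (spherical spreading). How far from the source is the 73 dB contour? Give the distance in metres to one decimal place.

48.6 m

Point-source spreading drops the level by 20·log₁₀(r₂/r₁); inverting, r₂/r₁ = 10^(ΔL/20).
r₂ = 7.7·10^((89−73)/20) = 7.7·10^(16.0/20) = 48.58 m.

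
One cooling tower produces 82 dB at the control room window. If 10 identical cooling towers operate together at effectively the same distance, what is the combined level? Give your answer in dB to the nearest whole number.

92 dB

N identical incoherent sources raise the level by 10·log₁₀ N.
L_total = 82 + 10·log₁₀(10) = 82 + 10.000 = 92.00 dB.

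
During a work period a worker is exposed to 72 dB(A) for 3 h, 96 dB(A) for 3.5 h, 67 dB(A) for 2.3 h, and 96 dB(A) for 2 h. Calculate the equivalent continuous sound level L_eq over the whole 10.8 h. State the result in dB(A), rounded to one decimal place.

93.1 dB(A)

Weight each interval's intensity by its duration and average over T = 10.8 h:
Σ tᵢ·10^(Lᵢ/10) = 3·10^(72/10) + 3.5·10^(96/10) + 2.3·10^(67/10) + 2·10^(96/10) = 2.195e+10.
L_eq = 10·log₁₀(2.195e+10/10.8) = 93.08 dB(A).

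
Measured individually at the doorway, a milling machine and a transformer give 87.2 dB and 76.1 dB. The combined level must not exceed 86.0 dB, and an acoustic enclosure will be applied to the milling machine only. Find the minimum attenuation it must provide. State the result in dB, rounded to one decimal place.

Fixed contribution from the other source: Σ 10^(L/10) = 10^(76.1/10) = 4.074e+07 (76.10 dB).
To meet 86.0 dB overall, the treated milling machine may contribute at most 10^(86.0/10) − 4.074e+07 = 3.574e+08, i.e. 85.53 dB.
So the milling machine must be reduced from 87.2 to 85.53 dB: IL = 1.67 dB.

1.7 dB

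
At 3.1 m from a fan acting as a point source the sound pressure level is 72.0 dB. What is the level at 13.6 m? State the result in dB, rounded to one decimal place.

For a point source, L₂ = L₁ − 20·log₁₀(r₂/r₁).
L₂ = 72.0 − 20·log₁₀(13.6/3.1) = 72.0 − 12.844 = 59.16 dB.

59.2 dB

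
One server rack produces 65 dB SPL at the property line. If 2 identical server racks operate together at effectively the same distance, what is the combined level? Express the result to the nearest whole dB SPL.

68 dB SPL

With 2 equal, uncorrelated contributions the intensity is 2× that of one unit, giving a rise of 10·log₁₀ 2.
L_total = 65 + 10·log₁₀(2) = 65 + 3.010 = 68.01 dB SPL.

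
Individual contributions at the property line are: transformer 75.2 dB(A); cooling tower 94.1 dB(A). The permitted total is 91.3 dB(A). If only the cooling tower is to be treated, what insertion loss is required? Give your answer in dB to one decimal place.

2.9 dB

The untreated sources together contribute 10^(75.2/10) = 3.311e+07, i.e. 75.20 dB(A).
To meet 91.3 dB(A) overall, the treated cooling tower may contribute at most 10^(91.3/10) − 3.311e+07 = 1.316e+09, i.e. 91.19 dB(A).
Required insertion loss = 94.1 − 91.19 = 2.91 dB.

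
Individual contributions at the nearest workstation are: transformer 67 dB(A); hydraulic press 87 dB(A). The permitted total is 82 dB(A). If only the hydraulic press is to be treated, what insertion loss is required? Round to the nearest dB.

The untreated sources together contribute 10^(67/10) = 5.012e+06, i.e. 67.00 dB(A).
To meet 82 dB(A) overall, the treated hydraulic press may contribute at most 10^(82/10) − 5.012e+06 = 1.535e+08, i.e. 81.86 dB(A).
So the hydraulic press must be reduced from 87 to 81.86 dB(A): IL = 5.14 dB.

5 dB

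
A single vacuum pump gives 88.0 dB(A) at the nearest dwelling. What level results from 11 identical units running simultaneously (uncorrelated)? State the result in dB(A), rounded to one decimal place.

98.4 dB(A)

N identical incoherent sources raise the level by 10·log₁₀ N.
L_total = 88.0 + 10·log₁₀(11) = 88.0 + 10.414 = 98.41 dB(A).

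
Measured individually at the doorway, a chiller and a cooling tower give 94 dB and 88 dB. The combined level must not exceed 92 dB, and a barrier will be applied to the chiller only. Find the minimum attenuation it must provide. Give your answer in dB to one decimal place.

The untreated sources together contribute 10^(88/10) = 6.310e+08, i.e. 88.00 dB.
The limit corresponds to 10^(92/10) = 1.585e+09; subtracting the fixed part leaves 9.539e+08 for the chiller, i.e. 89.80 dB.
So the chiller must be reduced from 94 to 89.80 dB: IL = 4.20 dB.

4.2 dB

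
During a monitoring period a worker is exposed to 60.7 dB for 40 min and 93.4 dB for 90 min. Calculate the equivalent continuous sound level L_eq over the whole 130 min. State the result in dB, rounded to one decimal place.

91.8 dB

Weight each interval's intensity by its duration and average over T = 130 min:
Σ tᵢ·10^(Lᵢ/10) = 40·10^(60.7/10) + 90·10^(93.4/10) = 1.969e+11.
L_eq = 10·log₁₀(1.969e+11/130) = 91.80 dB.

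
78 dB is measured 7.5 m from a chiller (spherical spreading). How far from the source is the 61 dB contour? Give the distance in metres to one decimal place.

For a point source L₁ − L₂ = 20·log₁₀(r₂/r₁), so r₂ = r₁·10^((L₁−L₂)/20).
r₂ = 7.5·10^((78−61)/20) = 7.5·10^(17.0/20) = 53.10 m.

53.1 m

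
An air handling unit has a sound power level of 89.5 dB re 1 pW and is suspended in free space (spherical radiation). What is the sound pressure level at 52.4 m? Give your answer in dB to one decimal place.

L_p = L_w − 10·log₁₀(4π·r²) with r = 52.4 m.
4π·r² = 3.45e+04 m², 10·log₁₀ of that is 45.379 dB.
L_p = 89.5 − 45.379 = 44.12 dB.

44.1 dB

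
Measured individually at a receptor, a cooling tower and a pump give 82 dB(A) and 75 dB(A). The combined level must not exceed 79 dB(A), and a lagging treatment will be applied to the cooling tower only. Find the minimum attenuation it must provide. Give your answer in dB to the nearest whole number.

5 dB

Everything except the cooling tower sums to 10^(75/10) = 3.162e+07 in linear terms, 75.00 dB(A).
To meet 79 dB(A) overall, the treated cooling tower may contribute at most 10^(79/10) − 3.162e+07 = 4.781e+07, i.e. 76.80 dB(A).
So the cooling tower must be reduced from 82 to 76.80 dB(A): IL = 5.20 dB.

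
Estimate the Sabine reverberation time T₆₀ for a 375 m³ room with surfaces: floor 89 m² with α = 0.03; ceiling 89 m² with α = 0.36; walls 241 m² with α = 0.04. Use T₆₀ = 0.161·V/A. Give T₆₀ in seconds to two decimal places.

1.36 s

A = Σ Sᵢαᵢ = 89·0.03 + 89·0.36 + 241·0.04 = 44.35 m².
T₆₀ = 0.161 × 375 / 44.35 = 1.361 s.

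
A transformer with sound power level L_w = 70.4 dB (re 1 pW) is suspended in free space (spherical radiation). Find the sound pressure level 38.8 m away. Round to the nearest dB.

28 dB

Free-field spherical radiation: L_p = L_w − 10·log₁₀(4π·r²), r = 38.8 m.
4π·r² = 1.892e+04 m², 10·log₁₀ of that is 42.769 dB.
L_p = 70.4 − 42.769 = 27.63 dB.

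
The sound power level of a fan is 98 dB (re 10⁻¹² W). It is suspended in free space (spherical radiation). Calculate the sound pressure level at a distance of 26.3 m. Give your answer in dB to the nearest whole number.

L_p = L_w − 10·log₁₀(4π·r²) with r = 26.3 m.
4π·r² = 8692 m², 10·log₁₀ of that is 39.391 dB.
L_p = 98 − 39.391 = 58.61 dB.

59 dB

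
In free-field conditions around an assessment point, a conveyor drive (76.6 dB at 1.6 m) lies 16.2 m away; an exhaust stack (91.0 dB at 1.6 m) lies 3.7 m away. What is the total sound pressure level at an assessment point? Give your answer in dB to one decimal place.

First find each source's level at the receiver (point-source: −20·log₁₀(r/r_ref)), then combine on an intensity basis.
conveyor drive: 76.6 − 20·log₁₀(16.2/1.6) = 76.6 − 20.11 = 56.49 dB.
exhaust stack: 91.0 − 20·log₁₀(3.7/1.6) = 91.0 − 7.28 = 83.72 dB.
Σ 10^(L/10) = 2.359e+08 → L_total = 10·log₁₀(2.359e+08) = 83.73 dB.

83.7 dB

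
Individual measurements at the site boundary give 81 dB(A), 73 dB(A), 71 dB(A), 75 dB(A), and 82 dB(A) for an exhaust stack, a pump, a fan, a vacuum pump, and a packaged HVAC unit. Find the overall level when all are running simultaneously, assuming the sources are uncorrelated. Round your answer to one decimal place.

85.4 dB(A)

Incoherent sources combine by intensity addition: L_total = 10·log₁₀(Σ 10^(L_i/10)).
Σ 10^(L/10) = 10^(81/10) + 10^(73/10) + 10^(71/10) + 10^(75/10) + 10^(82/10) = 3.485e+08.
L_total = 10·log₁₀(3.485e+08) = 85.42 dB(A).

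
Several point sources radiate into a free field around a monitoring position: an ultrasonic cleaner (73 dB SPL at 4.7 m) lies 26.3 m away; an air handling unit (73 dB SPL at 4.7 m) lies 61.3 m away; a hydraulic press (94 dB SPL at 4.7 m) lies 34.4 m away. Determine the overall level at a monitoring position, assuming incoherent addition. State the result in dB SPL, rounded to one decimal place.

First find each source's level at the receiver (point-source: −20·log₁₀(r/r_ref)), then combine on an intensity basis.
ultrasonic cleaner: 73 − 20·log₁₀(26.3/4.7) = 73 − 14.96 = 58.04 dB SPL.
air handling unit: 73 − 20·log₁₀(61.3/4.7) = 73 − 22.31 = 50.69 dB SPL.
hydraulic press: 94 − 20·log₁₀(34.4/4.7) = 94 − 17.29 = 76.71 dB SPL.
Σ 10^(L/10) = 4.764e+07 → L_total = 10·log₁₀(4.764e+07) = 76.78 dB SPL.

76.8 dB SPL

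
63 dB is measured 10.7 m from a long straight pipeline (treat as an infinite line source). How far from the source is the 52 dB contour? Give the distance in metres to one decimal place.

The 11.0 dB drop corresponds to a distance ratio of 10^(11.0/10) for a line source.
r₂ = 10.7·10^((63−52)/10) = 10.7·10^(11.0/10) = 134.71 m.

134.7 m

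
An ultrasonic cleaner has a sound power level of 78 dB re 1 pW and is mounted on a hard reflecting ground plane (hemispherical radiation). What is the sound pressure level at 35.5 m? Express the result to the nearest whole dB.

39 dB

L_p = L_w − 10·log₁₀(2π·r²) with r = 35.5 m.
2π·r² = 7918 m², 10·log₁₀ of that is 38.986 dB.
L_p = 78 − 38.986 = 39.01 dB.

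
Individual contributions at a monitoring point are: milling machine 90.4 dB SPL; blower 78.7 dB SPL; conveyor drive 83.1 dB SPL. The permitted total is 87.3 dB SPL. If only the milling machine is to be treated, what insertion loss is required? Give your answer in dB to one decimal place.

Everything except the milling machine sums to 10^(78.7/10) + 10^(83.1/10) = 2.783e+08 in linear terms, 84.45 dB SPL.
The limit corresponds to 10^(87.3/10) = 5.370e+08; subtracting the fixed part leaves 2.587e+08 for the milling machine, i.e. 84.13 dB SPL.
So the milling machine must be reduced from 90.4 to 84.13 dB SPL: IL = 6.27 dB.

6.3 dB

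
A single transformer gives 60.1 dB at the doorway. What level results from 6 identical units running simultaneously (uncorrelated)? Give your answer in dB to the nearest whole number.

With 6 equal, uncorrelated contributions the intensity is 6× that of one unit, giving a rise of 10·log₁₀ 6.
L_total = 60.1 + 10·log₁₀(6) = 60.1 + 7.782 = 67.88 dB.

68 dB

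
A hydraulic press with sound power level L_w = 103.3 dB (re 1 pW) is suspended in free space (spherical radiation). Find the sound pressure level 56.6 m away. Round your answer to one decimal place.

The power spreads over a sphere of area 4π·r², so L_p = L_w − 10·log₁₀(4π·r²).
4π·r² = 4.026e+04 m², 10·log₁₀ of that is 46.048 dB.
L_p = 103.3 − 46.048 = 57.25 dB.

57.3 dB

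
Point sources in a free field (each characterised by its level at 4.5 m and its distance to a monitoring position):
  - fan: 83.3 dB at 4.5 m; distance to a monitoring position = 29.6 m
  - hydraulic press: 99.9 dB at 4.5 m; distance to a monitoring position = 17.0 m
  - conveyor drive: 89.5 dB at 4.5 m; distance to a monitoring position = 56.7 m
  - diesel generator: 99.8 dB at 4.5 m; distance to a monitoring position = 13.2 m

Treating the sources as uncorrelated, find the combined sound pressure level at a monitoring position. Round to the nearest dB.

Apply inverse-square spreading to bring every level to the receiver, then sum 10^(L/10).
fan: 83.3 − 20·log₁₀(29.6/4.5) = 83.3 − 16.36 = 66.94 dB.
hydraulic press: 99.9 − 20·log₁₀(17.0/4.5) = 99.9 − 11.54 = 88.36 dB.
conveyor drive: 89.5 − 20·log₁₀(56.7/4.5) = 89.5 − 22.01 = 67.49 dB.
diesel generator: 99.8 − 20·log₁₀(13.2/4.5) = 99.8 − 9.35 = 90.45 dB.
Σ 10^(L/10) = 1.805e+09 → L_total = 10·log₁₀(1.805e+09) = 92.57 dB.

93 dB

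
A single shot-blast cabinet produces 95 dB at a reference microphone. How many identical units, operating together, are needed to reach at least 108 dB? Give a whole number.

The shortfall is 108 − 95 = 13.0 dB, and N units add 10·log₁₀ N, so need 10·log₁₀ N ≥ 13.0.
N ≥ 10^(13.0/10) = 19.953, so N = 20.

20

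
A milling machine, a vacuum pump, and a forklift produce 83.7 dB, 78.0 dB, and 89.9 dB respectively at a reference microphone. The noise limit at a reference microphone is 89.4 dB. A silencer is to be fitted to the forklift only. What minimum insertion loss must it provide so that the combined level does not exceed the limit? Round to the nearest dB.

The untreated sources together contribute 10^(83.7/10) + 10^(78.0/10) = 2.975e+08, i.e. 84.74 dB.
To meet 89.4 dB overall, the treated forklift may contribute at most 10^(89.4/10) − 2.975e+08 = 5.734e+08, i.e. 87.58 dB.
Required insertion loss = 89.9 − 87.58 = 2.32 dB.

2 dB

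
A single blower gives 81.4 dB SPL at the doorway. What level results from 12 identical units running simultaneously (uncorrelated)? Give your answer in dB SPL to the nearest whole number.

L_total = L₁ + 10·log₁₀ N for N identical incoherent sources.
L_total = 81.4 + 10·log₁₀(12) = 81.4 + 10.792 = 92.19 dB SPL.

92 dB SPL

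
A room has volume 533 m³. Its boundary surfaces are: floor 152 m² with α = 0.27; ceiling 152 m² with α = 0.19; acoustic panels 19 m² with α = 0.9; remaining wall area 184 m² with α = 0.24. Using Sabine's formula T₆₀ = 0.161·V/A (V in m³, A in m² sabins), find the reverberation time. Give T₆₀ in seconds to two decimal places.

A = Σ Sᵢαᵢ = 152·0.27 + 152·0.19 + 19·0.9 + 184·0.24 = 131.18 m².
T₆₀ = 0.161·V/A = 0.161·533/131.18 = 0.654 s.

0.65 s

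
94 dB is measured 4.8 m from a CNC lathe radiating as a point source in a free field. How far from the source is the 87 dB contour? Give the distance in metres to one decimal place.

10.7 m

The 7.0 dB drop corresponds to a distance ratio of 10^(7.0/20) for a point source.
r₂ = 4.8·10^((94−87)/20) = 4.8·10^(7.0/20) = 10.75 m.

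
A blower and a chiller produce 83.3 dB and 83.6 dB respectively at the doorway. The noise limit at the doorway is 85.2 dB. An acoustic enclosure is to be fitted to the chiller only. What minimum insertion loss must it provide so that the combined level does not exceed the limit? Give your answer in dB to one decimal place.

2.9 dB

Fixed contribution from the other source: Σ 10^(L/10) = 10^(83.3/10) = 2.138e+08 (83.30 dB).
To meet 85.2 dB overall, the treated chiller may contribute at most 10^(85.2/10) − 2.138e+08 = 1.173e+08, i.e. 80.69 dB.
Required insertion loss = 83.6 − 80.69 = 2.91 dB.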